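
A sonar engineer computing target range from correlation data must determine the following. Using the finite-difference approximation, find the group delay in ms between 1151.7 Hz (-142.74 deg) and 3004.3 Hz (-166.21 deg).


Group delay from phase difference:
tau = -d(phi)/d(omega)
d(phi) = -23.47 deg = -0.409629 rad
d(omega) = 2*pi*(3004.3 - 1151.7) = 11640.2291 rad/s
tau = -(-0.409629) / 11640.2291
    = 0.0352 ms

0.0352 ms


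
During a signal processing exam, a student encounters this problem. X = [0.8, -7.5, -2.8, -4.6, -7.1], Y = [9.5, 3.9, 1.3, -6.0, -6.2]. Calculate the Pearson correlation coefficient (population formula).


Pearson correlation coefficient (population):
r = cov(X,Y) / (std(X) * std(Y))
Mean X = -4.24, Mean Y = 0.5
Cov(X,Y) = 11.386
Std(X) = 3.046703, Std(Y) = 6.005664
r = 0.6223

0.6223


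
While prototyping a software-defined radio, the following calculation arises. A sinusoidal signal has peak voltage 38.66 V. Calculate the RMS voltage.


RMS voltage for a sinusoidal waveform:
V_rms = V_peak / sqrt(2)
      = 38.66 / 1.414214
      = 27.337 V

27.337 V


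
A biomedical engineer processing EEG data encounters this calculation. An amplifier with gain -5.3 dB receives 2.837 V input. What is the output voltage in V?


Output voltage from dB gain:
V_out = V_in * 10^(gain_dB / 20)
      = 2.837 * 10^(-5.3 / 20)
      = 2.837 * 0.54325
      = 1.5412 V

1.5412 V


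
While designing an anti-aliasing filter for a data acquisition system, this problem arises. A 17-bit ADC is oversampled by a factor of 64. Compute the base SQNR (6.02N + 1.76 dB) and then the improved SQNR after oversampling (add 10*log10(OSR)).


Step 1 — baseline SQNR at Nyquist:
SQNR_base = 6.02*N + 1.76
          = 6.02*17 + 1.76
          = 104.1 dB

Step 2 — oversampling processing gain:
G = 10*log10(OSR) = 10*log10(64) = 18.06 dB

Step 3 — total:
SQNR_total = 104.1 + 18.06 = 122.16 dB

Base SQNR = 104.1 dB; oversampled SQNR = 122.16 dB


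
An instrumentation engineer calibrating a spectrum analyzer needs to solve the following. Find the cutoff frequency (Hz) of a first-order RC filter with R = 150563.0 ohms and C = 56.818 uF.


Cutoff frequency of a first-order RC filter:
fc = 1 / (2 * pi * R * C)
C = 56.818 uF = 5.6818e-05 F
fc = 1 / (2 * pi * 150563.0 * 5.6818e-05)
   = 1 / 53.750693304326
   = 0.018604 Hz

0.018604 Hz


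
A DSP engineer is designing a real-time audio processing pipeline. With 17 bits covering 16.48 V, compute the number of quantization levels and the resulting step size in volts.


Step 1 — number of quantization levels:
L = 2^N = 2^17 = 131072

Step 2 — LSB step size:
delta = Vfs / L
      = 16.48 / 131072
      = 0.00012573 V

Levels = 131072; step size = 0.00012573 V


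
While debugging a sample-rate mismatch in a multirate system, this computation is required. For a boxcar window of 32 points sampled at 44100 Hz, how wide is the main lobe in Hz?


Main lobe width for a rectangular window:
Width = 2 * fs / N
      = 2 * 44100 / 32
      = 88200 / 32
      = 2756.25 Hz

2756.25 Hz


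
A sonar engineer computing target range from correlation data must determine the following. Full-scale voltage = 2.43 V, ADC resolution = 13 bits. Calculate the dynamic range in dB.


Dynamic range from full-scale to LSB:
V_min = V_max / 2^bits = 2.43 / 2^13
DR = 20 * log10(V_max / V_min)
   = 20 * log10(2^13)
   = 20 * 13 * log10(2)
   = 78.27 dB

78.27 dB


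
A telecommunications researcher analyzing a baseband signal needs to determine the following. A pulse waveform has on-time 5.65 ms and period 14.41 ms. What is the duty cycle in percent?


Duty cycle as a percentage:
DC = (t_on / T) * 100
   = (5.65 / 14.41) * 100
   = 0.392089 * 100
   = 39.21 %

39.21 %


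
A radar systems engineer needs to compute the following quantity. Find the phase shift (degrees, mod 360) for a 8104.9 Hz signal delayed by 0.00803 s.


Phase shift from frequency and time delay:
phi = 360 * f * t_delay
    = 360 * 8104.9 * 0.00803
    = 23429.64 degrees
    mod 360 = 29.64 degrees

29.64 degrees


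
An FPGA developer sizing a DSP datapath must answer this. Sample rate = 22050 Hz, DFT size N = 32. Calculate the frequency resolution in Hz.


DFT frequency resolution:
df = fs / N
   = 22050 / 32
   = 689.0625 Hz

689.0625 Hz


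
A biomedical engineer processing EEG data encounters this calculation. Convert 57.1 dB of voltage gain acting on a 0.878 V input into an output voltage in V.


Output voltage from dB gain:
V_out = V_in * 10^(gain_dB / 20)
      = 0.878 * 10^(57.1 / 20)
      = 0.878 * 716.14341
      = 628.7739 V

628.7739 V


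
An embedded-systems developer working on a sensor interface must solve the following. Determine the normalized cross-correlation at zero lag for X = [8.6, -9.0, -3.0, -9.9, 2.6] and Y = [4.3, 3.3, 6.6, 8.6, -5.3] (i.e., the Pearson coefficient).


Pearson correlation coefficient (population):
r = cov(X,Y) / (std(X) * std(Y))
Mean X = -2.14, Mean Y = 3.5
Cov(X,Y) = -14.798
Std(X) = 7.011876, Std(Y) = 4.769486
r = -0.4425

-0.4425


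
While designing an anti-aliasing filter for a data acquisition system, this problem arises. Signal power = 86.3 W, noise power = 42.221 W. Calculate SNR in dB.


SNR in decibels:
SNR = 10 * log10(Ps / Pn)
    = 10 * log10(86.3 / 42.221)
    = 10 * log10(2.044)
    = 10 * 0.3105
    = 3.1 dB

3.1 dB


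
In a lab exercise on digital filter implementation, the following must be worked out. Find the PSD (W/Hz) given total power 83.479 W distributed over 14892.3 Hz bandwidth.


Power spectral density:
PSD = P / BW
    = 83.479 / 14892.3
    = 0.00560551 W/Hz

0.00560551 W/Hz


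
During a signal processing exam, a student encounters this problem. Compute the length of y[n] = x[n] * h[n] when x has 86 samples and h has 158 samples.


Linear convolution output length:
L = N + M - 1
  = 86 + 158 - 1
  = 243 samples

243


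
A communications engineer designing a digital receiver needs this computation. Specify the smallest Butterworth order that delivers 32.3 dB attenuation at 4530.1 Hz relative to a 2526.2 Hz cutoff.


Butterworth filter order formula:
n = log10(10^(A/10) - 1) / (2 * log10(f_stop/f_pass))
10^(32.3/10) - 1 = 1697.2437
f_stop/f_pass = 4530.1 / 2526.2 = 1.7932
n = 6.3668 -> ceil = 7

7


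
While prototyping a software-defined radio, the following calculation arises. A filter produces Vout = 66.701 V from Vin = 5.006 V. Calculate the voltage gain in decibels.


Voltage gain in dB:
G = 20 * log10(Vout / Vin)
  = 20 * log10(66.701 / 5.006)
  = 20 * log10(13.324211)
  = 20 * 1.124641
  = 22.49 dB

22.49 dB


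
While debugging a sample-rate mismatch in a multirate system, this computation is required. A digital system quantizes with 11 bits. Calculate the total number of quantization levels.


Number of quantization levels = 2^N
= 2^11
= 2048

2048


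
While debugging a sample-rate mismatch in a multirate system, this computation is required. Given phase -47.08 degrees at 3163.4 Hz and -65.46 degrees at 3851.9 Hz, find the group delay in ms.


Group delay from phase difference:
tau = -d(phi)/d(omega)
d(phi) = -18.38 deg = -0.320792 rad
d(omega) = 2*pi*(3851.9 - 3163.4) = 4325.9731 rad/s
tau = -(-0.320792) / 4325.9731
    = 0.0742 ms

0.0742 ms


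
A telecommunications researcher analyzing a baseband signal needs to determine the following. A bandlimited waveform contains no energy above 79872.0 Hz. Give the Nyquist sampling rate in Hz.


The Nyquist rate is twice the maximum frequency component.
fs_min = 2 * fmax
      = 2 * 79872.0
      = 159744.0 Hz

159744.0


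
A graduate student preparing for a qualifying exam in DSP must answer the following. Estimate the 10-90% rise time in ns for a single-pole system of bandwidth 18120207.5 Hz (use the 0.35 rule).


Rise time from bandwidth relationship:
tr = 0.35 / BW
   = 0.35 / 18120207.5
   = 1.93154521e-08 s
   = 19.3155 ns

19.3155 ns


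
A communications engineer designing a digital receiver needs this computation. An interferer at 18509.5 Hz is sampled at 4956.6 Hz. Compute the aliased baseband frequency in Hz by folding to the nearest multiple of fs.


Compute the nearest integer multiple of fs to the signal:
n = round(18509.5 / 4956.6) = 4
f_alias = |18509.5 - 4 * 4956.6|
        = |18509.5 - 19826.4|
        = 1316.9 Hz

1316.9


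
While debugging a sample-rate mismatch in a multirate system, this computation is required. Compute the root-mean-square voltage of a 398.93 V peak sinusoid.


RMS voltage for a sinusoidal waveform:
V_rms = V_peak / sqrt(2)
      = 398.93 / 1.414214
      = 282.086 V

282.086 V


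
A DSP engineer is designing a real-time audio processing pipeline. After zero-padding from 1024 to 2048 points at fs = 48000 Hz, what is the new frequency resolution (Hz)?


Frequency resolution after zero-padding:
N_padded = 1024 * 2 = 2048
df = fs / N_padded
   = 48000 / 2048
   = 23.4375 Hz

23.4375 Hz


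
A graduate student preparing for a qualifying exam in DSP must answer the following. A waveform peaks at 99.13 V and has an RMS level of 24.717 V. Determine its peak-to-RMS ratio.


Crest factor is the ratio of peak to RMS:
CF = V_peak / V_rms
   = 99.13 / 24.717
   = 4.0106

4.0106


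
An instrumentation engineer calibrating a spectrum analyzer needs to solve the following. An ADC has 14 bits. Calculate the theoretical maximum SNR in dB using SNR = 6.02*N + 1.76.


Theoretical SNR for a full-scale sinusoid:
SNR = 6.02 * N + 1.76
    = 6.02 * 14 + 1.76
    = 84.28 + 1.76
    = 86.04 dB

86.04 dB


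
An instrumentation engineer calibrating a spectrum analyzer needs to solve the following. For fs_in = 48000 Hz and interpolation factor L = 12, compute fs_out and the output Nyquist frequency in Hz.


Step 1 — output sample rate after interpolation by L:
fs_out = L * fs_in = 12 * 48000 = 576000 Hz

Step 2 — Nyquist frequency of the output stream:
f_Nyq = fs_out / 2 = 576000 / 2 = 288000.0 Hz

fs_out = 576000 Hz; f_Nyquist = 288000.0 Hz


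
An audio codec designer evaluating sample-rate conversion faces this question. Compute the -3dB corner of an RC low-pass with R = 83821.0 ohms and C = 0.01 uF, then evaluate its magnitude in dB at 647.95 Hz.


Step 1 — cutoff frequency:
fc = 1 / (2*pi*R*C)
C = 0.01 uF = 1e-08 F
fc = 1 / (2*pi*83821.0*1e-08)
   = 189.875 Hz

Step 2 — magnitude at f = 647.95 Hz:
|H(f)| = 1 / sqrt(1 + (f/fc)^2)
f/fc = 647.95 / 189.875 = 3.412508
|H| = 1 / sqrt(1 + 11.645211) = 0.281214
|H|_dB = 20*log10(0.281214) = -11.02 dB

fc = 189.875 Hz; |H(647.95 Hz)| = -11.02 dB


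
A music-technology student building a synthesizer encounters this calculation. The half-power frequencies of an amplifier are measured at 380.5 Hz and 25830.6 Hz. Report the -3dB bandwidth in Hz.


Bandwidth is the difference of -3dB frequencies:
BW = f_high - f_low
   = 25830.6 - 380.5
   = 25450.1 Hz

25450.1 Hz


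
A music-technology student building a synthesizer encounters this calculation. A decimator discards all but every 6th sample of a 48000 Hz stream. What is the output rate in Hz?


Decimation reduces the sample rate:
fs_out = fs_in / M
       = 48000 / 6
       = 8000.0 Hz

8000.0 Hz


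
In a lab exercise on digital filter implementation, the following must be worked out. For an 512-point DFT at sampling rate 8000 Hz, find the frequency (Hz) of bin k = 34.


Frequency of DFT bin k:
f_k = k * fs / N
    = 34 * 8000 / 512
    = 272000 / 512
    = 531.25 Hz

531.25 Hz


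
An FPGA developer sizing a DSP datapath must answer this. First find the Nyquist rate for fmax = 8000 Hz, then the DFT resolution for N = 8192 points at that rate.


Step 1 — Nyquist sampling rate:
fs = 2 * fmax = 2 * 8000 = 16000 Hz

Step 2 — DFT bin spacing:
df = fs / N = 16000 / 8192 = 1.9531 Hz

1.9531 Hz


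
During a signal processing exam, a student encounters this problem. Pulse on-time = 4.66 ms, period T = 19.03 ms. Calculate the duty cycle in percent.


Duty cycle as a percentage:
DC = (t_on / T) * 100
   = (4.66 / 19.03) * 100
   = 0.244877 * 100
   = 24.49 %

24.49 %


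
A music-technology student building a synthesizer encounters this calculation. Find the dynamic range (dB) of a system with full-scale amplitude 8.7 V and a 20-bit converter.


Dynamic range from full-scale to LSB:
V_min = V_max / 2^bits = 8.7 / 2^20
DR = 20 * log10(V_max / V_min)
   = 20 * log10(2^20)
   = 20 * 20 * log10(2)
   = 120.41 dB

120.41 dB


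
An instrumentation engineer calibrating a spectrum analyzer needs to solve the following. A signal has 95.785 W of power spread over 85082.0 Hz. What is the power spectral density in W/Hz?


Power spectral density:
PSD = P / BW
    = 95.785 / 85082.0
    = 0.0011258 W/Hz

0.0011258 W/Hz


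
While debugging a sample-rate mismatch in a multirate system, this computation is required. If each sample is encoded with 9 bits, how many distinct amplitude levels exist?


Number of quantization levels = 2^N
= 2^9
= 512

512


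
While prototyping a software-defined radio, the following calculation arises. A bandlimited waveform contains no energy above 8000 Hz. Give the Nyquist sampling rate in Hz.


The Nyquist rate is twice the maximum frequency component.
fs_min = 2 * fmax
      = 2 * 8000
      = 16000 Hz

16000


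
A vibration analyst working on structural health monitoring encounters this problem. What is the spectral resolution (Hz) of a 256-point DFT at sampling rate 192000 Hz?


DFT frequency resolution:
df = fs / N
   = 192000 / 256
   = 750.0 Hz

750.0 Hz


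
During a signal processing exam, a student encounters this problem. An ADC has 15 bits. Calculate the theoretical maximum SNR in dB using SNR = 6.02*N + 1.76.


Theoretical SNR for a full-scale sinusoid:
SNR = 6.02 * N + 1.76
    = 6.02 * 15 + 1.76
    = 90.3 + 1.76
    = 92.06 dB

92.06 dB


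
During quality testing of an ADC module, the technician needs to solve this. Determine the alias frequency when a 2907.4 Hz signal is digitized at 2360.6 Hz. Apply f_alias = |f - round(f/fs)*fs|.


Compute the nearest integer multiple of fs to the signal:
n = round(2907.4 / 2360.6) = 1
f_alias = |2907.4 - 1 * 2360.6|
        = |2907.4 - 2360.6|
        = 546.8 Hz

546.8


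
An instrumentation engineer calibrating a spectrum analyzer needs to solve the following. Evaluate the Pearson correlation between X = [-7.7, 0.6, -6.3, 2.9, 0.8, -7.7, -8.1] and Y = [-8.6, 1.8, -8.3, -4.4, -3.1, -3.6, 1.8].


Pearson correlation coefficient (population):
r = cov(X,Y) / (std(X) * std(Y))
Mean X = -3.6429, Mean Y = -3.4857
Cov(X,Y) = 4.086327
Std(X) = 4.478475, Std(Y) = 3.895209
r = 0.2342

0.2342


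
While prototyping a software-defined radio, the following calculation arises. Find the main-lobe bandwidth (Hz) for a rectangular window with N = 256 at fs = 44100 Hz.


Main lobe width for a rectangular window:
Width = 2 * fs / N
      = 2 * 44100 / 256
      = 88200 / 256
      = 344.531 Hz

344.531 Hz


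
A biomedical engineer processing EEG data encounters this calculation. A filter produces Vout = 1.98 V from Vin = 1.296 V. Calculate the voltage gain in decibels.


Voltage gain in dB:
G = 20 * log10(Vout / Vin)
  = 20 * log10(1.98 / 1.296)
  = 20 * log10(1.527778)
  = 20 * 0.18406
  = 3.68 dB

3.68 dB


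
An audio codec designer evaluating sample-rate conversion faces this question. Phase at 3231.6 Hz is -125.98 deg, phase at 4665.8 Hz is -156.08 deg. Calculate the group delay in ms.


Group delay from phase difference:
tau = -d(phi)/d(omega)
d(phi) = -30.1 deg = -0.525344 rad
d(omega) = 2*pi*(4665.8 - 3231.6) = 9011.3444 rad/s
tau = -(-0.525344) / 9011.3444
    = 0.0583 ms

0.0583 ms


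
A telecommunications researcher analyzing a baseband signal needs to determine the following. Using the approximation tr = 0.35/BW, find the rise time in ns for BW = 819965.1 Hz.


Rise time from bandwidth relationship:
tr = 0.35 / BW
   = 0.35 / 819965.1
   = 4.268474353e-07 s
   = 426.8474 ns

426.8474 ns


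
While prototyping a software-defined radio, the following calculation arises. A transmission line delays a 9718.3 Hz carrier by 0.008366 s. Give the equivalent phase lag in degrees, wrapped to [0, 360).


Phase shift from frequency and time delay:
phi = 360 * f * t_delay
    = 360 * 9718.3 * 0.008366
    = 29269.19 degrees
    mod 360 = 109.19 degrees

109.19 degrees


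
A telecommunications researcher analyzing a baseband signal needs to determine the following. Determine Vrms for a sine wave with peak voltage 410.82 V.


RMS voltage for a sinusoidal waveform:
V_rms = V_peak / sqrt(2)
      = 410.82 / 1.414214
      = 290.494 V

290.494 V


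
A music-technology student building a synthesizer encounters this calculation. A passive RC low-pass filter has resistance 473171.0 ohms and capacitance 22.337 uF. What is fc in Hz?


Cutoff frequency of a first-order RC filter:
fc = 1 / (2 * pi * R * C)
C = 22.337 uF = 2.2337e-05 F
fc = 1 / (2 * pi * 473171.0 * 2.2337e-05)
   = 1 / 66.408371751906
   = 0.015058 Hz

0.015058 Hz


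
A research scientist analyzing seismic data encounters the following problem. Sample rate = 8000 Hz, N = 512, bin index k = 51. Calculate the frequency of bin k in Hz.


Frequency of DFT bin k:
f_k = k * fs / N
    = 51 * 8000 / 512
    = 408000 / 512
    = 796.875 Hz

796.875 Hz


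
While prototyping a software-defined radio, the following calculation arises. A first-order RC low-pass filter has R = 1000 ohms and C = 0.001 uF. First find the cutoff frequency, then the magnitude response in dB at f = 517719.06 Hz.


Step 1 — cutoff frequency:
fc = 1 / (2*pi*R*C)
C = 0.001 uF = 1e-09 F
fc = 1 / (2*pi*1000*1e-09)
   = 159154.943 Hz

Step 2 — magnitude at f = 517719.06 Hz:
|H(f)| = 1 / sqrt(1 + (f/fc)^2)
f/fc = 517719.06 / 159154.943 = 3.252925
|H| = 1 / sqrt(1 + 10.581521) = 0.2938443
|H|_dB = 20*log10(0.2938443) = -10.64 dB

fc = 159154.943 Hz; |H(517719.06 Hz)| = -10.64 dB


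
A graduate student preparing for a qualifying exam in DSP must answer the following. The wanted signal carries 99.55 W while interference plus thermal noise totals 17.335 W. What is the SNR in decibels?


SNR in decibels:
SNR = 10 * log10(Ps / Pn)
    = 10 * log10(99.55 / 17.335)
    = 10 * log10(5.7427)
    = 10 * 0.7591
    = 7.59 dB

7.59 dB


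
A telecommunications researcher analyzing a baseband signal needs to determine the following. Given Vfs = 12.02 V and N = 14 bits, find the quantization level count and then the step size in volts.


Step 1 — number of quantization levels:
L = 2^N = 2^14 = 16384

Step 2 — LSB step size:
delta = Vfs / L
      = 12.02 / 16384
      = 0.00073364 V

Levels = 16384; step size = 0.00073364 V


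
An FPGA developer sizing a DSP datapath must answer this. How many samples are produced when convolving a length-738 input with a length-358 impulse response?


Linear convolution output length:
L = N + M - 1
  = 738 + 358 - 1
  = 1095 samples

1095


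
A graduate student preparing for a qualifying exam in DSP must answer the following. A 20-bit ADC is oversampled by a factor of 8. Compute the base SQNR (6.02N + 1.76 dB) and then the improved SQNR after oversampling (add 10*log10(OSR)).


Step 1 — baseline SQNR at Nyquist:
SQNR_base = 6.02*N + 1.76
          = 6.02*20 + 1.76
          = 122.16 dB

Step 2 — oversampling processing gain:
G = 10*log10(OSR) = 10*log10(8) = 9.03 dB

Step 3 — total:
SQNR_total = 122.16 + 9.03 = 131.19 dB

Base SQNR = 122.16 dB; oversampled SQNR = 131.19 dB


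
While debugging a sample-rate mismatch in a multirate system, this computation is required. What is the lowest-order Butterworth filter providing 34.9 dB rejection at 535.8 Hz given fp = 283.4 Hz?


Butterworth filter order formula:
n = log10(10^(A/10) - 1) / (2 * log10(f_stop/f_pass))
10^(34.9/10) - 1 = 3089.2954
f_stop/f_pass = 535.8 / 283.4 = 1.8906
n = 6.3084 -> ceil = 7

7


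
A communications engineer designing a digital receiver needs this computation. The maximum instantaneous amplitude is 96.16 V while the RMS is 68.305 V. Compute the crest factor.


Crest factor is the ratio of peak to RMS:
CF = V_peak / V_rms
   = 96.16 / 68.305
   = 1.4078

1.4078


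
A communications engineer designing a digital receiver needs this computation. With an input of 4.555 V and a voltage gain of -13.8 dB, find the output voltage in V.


Output voltage from dB gain:
V_out = V_in * 10^(gain_dB / 20)
      = 4.555 * 10^(-13.8 / 20)
      = 4.555 * 0.204174
      = 0.93 V

0.93 V


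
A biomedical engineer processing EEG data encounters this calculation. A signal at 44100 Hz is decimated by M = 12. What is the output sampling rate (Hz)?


Decimation reduces the sample rate:
fs_out = fs_in / M
       = 44100 / 12
       = 3675.0 Hz

3675.0 Hz


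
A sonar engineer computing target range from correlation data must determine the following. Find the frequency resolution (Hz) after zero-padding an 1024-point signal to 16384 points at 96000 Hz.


Frequency resolution after zero-padding:
N_padded = 1024 * 16 = 16384
df = fs / N_padded
   = 96000 / 16384
   = 5.8594 Hz

5.8594 Hz


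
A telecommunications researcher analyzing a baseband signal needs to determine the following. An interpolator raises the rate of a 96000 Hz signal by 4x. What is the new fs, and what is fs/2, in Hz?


Step 1 — output sample rate after interpolation by L:
fs_out = L * fs_in = 4 * 96000 = 384000 Hz

Step 2 — Nyquist frequency of the output stream:
f_Nyq = fs_out / 2 = 384000 / 2 = 192000.0 Hz

fs_out = 384000 Hz; f_Nyquist = 192000.0 Hz


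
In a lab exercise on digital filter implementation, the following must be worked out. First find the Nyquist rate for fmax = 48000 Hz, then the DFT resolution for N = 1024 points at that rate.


Step 1 — Nyquist sampling rate:
fs = 2 * fmax = 2 * 48000 = 96000 Hz

Step 2 — DFT bin spacing:
df = fs / N = 96000 / 1024 = 93.75 Hz

93.75 Hz


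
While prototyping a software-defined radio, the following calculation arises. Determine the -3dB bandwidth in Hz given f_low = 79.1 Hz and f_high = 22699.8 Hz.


Bandwidth is the difference of -3dB frequencies:
BW = f_high - f_low
   = 22699.8 - 79.1
   = 22620.7 Hz

22620.7 Hz


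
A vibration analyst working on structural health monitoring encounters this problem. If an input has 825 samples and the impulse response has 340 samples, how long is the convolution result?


Linear convolution output length:
L = N + M - 1
  = 825 + 340 - 1
  = 1164 samples

1164


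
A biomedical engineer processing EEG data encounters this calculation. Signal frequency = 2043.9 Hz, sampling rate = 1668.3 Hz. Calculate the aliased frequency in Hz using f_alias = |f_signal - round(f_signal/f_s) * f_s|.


Compute the nearest integer multiple of fs to the signal:
n = round(2043.9 / 1668.3) = 1
f_alias = |2043.9 - 1 * 1668.3|
        = |2043.9 - 1668.3|
        = 375.6 Hz

375.6


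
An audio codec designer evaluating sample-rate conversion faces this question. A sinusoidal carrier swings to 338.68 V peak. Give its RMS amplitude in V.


RMS voltage for a sinusoidal waveform:
V_rms = V_peak / sqrt(2)
      = 338.68 / 1.414214
      = 239.483 V

239.483 V


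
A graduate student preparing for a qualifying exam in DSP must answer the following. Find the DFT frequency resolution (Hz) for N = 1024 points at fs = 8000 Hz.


DFT frequency resolution:
df = fs / N
   = 8000 / 1024
   = 7.8125 Hz

7.8125 Hz


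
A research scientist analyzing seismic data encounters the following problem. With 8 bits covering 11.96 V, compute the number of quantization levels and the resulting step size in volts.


Step 1 — number of quantization levels:
L = 2^N = 2^8 = 256

Step 2 — LSB step size:
delta = Vfs / L
      = 11.96 / 256
      = 0.04671875 V

Levels = 256; step size = 0.04671875 V


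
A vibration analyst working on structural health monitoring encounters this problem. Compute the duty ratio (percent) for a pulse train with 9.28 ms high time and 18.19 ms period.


Duty cycle as a percentage:
DC = (t_on / T) * 100
   = (9.28 / 18.19) * 100
   = 0.51017 * 100
   = 51.02 %

51.02 %


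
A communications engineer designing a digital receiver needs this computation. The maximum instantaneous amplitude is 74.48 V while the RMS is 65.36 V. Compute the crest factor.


Crest factor is the ratio of peak to RMS:
CF = V_peak / V_rms
   = 74.48 / 65.36
   = 1.1395

1.1395


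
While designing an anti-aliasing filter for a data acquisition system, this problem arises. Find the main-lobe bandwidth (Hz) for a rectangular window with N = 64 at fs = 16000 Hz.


Main lobe width for a rectangular window:
Width = 2 * fs / N
      = 2 * 16000 / 64
      = 32000 / 64
      = 500.0 Hz

500.0 Hz


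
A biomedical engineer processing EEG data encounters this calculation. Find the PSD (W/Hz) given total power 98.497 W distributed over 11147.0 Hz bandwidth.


Power spectral density:
PSD = P / BW
    = 98.497 / 11147.0
    = 0.00883619 W/Hz

0.00883619 W/Hz


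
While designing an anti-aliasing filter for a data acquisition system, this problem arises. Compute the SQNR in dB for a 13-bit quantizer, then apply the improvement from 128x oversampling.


Step 1 — baseline SQNR at Nyquist:
SQNR_base = 6.02*N + 1.76
          = 6.02*13 + 1.76
          = 80.02 dB

Step 2 — oversampling processing gain:
G = 10*log10(OSR) = 10*log10(128) = 21.07 dB

Step 3 — total:
SQNR_total = 80.02 + 21.07 = 101.09 dB

Base SQNR = 80.02 dB; oversampled SQNR = 101.09 dB


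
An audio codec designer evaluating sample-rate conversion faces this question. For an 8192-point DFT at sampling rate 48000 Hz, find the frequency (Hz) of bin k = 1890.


Frequency of DFT bin k:
f_k = k * fs / N
    = 1890 * 48000 / 8192
    = 90720000 / 8192
    = 11074.219 Hz

11074.219 Hz


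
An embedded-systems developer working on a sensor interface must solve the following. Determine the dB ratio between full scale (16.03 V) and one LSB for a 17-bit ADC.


Dynamic range from full-scale to LSB:
V_min = V_max / 2^bits = 16.03 / 2^17
DR = 20 * log10(V_max / V_min)
   = 20 * log10(2^17)
   = 20 * 17 * log10(2)
   = 102.35 dB

102.35 dB


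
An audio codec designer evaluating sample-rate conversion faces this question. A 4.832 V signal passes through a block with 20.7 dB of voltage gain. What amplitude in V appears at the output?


Output voltage from dB gain:
V_out = V_in * 10^(gain_dB / 20)
      = 4.832 * 10^(20.7 / 20)
      = 4.832 * 10.839269
      = 52.3753 V

52.3753 V


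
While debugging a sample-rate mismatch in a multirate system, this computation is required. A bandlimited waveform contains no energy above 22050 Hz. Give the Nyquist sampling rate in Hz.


The Nyquist rate is twice the maximum frequency component.
fs_min = 2 * fmax
      = 2 * 22050
      = 44100 Hz

44100


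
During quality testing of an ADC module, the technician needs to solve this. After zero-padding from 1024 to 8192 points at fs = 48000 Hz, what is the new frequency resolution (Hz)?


Frequency resolution after zero-padding:
N_padded = 1024 * 8 = 8192
df = fs / N_padded
   = 48000 / 8192
   = 5.8594 Hz

5.8594 Hz


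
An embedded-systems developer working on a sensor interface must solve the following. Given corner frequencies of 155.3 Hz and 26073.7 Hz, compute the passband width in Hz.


Bandwidth is the difference of -3dB frequencies:
BW = f_high - f_low
   = 26073.7 - 155.3
   = 25918.4 Hz

25918.4 Hz


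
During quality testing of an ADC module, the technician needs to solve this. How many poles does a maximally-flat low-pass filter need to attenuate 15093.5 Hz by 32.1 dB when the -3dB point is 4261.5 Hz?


Butterworth filter order formula:
n = log10(10^(A/10) - 1) / (2 * log10(f_stop/f_pass))
10^(32.1/10) - 1 = 1620.8101
f_stop/f_pass = 15093.5 / 4261.5 = 3.5418
n = 2.922 -> ceil = 3

3


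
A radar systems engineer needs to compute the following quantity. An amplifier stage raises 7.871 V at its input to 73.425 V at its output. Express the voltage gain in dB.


Voltage gain in dB:
G = 20 * log10(Vout / Vin)
  = 20 * log10(73.425 / 7.871)
  = 20 * log10(9.328548)
  = 20 * 0.969814
  = 19.4 dB

19.4 dB


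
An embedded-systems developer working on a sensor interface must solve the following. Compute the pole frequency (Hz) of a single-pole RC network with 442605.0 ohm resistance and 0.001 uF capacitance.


Cutoff frequency of a first-order RC filter:
fc = 1 / (2 * pi * R * C)
C = 0.001 uF = 1e-09 F
fc = 1 / (2 * pi * 442605.0 * 1e-09)
   = 1 / 0.0027809692328842
   = 359.586862 Hz

359.586862 Hz


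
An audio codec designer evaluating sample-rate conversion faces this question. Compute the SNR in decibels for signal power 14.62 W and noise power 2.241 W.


SNR in decibels:
SNR = 10 * log10(Ps / Pn)
    = 10 * log10(14.62 / 2.241)
    = 10 * log10(6.5239)
    = 10 * 0.8145
    = 8.15 dB

8.15 dB


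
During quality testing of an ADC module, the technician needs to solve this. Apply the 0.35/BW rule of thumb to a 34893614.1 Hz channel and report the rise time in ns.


Rise time from bandwidth relationship:
tr = 0.35 / BW
   = 0.35 / 34893614.1
   = 1.003048864e-08 s
   = 10.0305 ns

10.0305 ns


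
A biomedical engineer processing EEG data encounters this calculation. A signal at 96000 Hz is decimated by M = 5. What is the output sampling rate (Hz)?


Decimation reduces the sample rate:
fs_out = fs_in / M
       = 96000 / 5
       = 19200.0 Hz

19200.0 Hz


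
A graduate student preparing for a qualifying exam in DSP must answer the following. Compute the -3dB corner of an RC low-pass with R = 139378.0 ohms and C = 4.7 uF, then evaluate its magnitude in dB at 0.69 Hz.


Step 1 — cutoff frequency:
fc = 1 / (2*pi*R*C)
C = 4.7 uF = 4.7e-06 F
fc = 1 / (2*pi*139378.0*4.7e-06)
   = 0.242956 Hz

Step 2 — magnitude at f = 0.69 Hz:
|H(f)| = 1 / sqrt(1 + (f/fc)^2)
f/fc = 0.69 / 0.242956 = 2.84002
|H| = 1 / sqrt(1 + 8.065714) = 0.332123
|H|_dB = 20*log10(0.332123) = -9.57 dB

fc = 0.242956 Hz; |H(0.69 Hz)| = -9.57 dB


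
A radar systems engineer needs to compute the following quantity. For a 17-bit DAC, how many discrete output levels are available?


Number of quantization levels = 2^N
= 2^17
= 131072

131072


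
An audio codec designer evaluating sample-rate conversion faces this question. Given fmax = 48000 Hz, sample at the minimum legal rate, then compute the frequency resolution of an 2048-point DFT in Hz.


Step 1 — Nyquist sampling rate:
fs = 2 * fmax = 2 * 48000 = 96000 Hz

Step 2 — DFT bin spacing:
df = fs / N = 96000 / 2048 = 46.875 Hz

46.875 Hz


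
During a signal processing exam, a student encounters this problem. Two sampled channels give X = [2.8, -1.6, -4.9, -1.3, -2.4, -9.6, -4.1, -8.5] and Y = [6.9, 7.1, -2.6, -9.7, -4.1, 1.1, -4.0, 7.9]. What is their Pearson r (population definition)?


Pearson correlation coefficient (population):
r = cov(X,Y) / (std(X) * std(Y))
Mean X = -3.7, Mean Y = 0.325
Cov(X,Y) = -1.0675
Std(X) = 3.767625, Std(Y) = 6.066867
r = -0.0467

-0.0467


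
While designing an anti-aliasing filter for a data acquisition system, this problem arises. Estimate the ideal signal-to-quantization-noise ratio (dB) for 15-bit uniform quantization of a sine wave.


Theoretical SNR for a full-scale sinusoid:
SNR = 6.02 * N + 1.76
    = 6.02 * 15 + 1.76
    = 90.3 + 1.76
    = 92.06 dB

92.06 dB


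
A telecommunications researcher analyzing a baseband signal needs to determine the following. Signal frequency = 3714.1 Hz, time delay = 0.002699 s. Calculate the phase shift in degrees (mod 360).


Phase shift from frequency and time delay:
phi = 360 * f * t_delay
    = 360 * 3714.1 * 0.002699
    = 3608.77 degrees
    mod 360 = 8.77 degrees

8.77 degrees


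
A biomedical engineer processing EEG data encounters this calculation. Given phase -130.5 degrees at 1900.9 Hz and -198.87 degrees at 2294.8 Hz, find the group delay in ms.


Group delay from phase difference:
tau = -d(phi)/d(omega)
d(phi) = -68.37 deg = -1.193282 rad
d(omega) = 2*pi*(2294.8 - 1900.9) = 2474.9467 rad/s
tau = -(-1.193282) / 2474.9467
    = 0.4821 ms

0.4821 ms


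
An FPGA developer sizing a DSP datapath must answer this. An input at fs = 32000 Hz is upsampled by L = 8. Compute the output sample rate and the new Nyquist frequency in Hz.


Step 1 — output sample rate after interpolation by L:
fs_out = L * fs_in = 8 * 32000 = 256000 Hz

Step 2 — Nyquist frequency of the output stream:
f_Nyq = fs_out / 2 = 256000 / 2 = 128000.0 Hz

fs_out = 256000 Hz; f_Nyquist = 128000.0 Hz


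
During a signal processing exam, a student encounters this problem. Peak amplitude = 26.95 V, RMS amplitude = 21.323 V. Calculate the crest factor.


Crest factor is the ratio of peak to RMS:
CF = V_peak / V_rms
   = 26.95 / 21.323
   = 1.2639

1.2639


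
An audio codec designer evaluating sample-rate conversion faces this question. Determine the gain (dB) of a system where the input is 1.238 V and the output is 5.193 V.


Voltage gain in dB:
G = 20 * log10(Vout / Vin)
  = 20 * log10(5.193 / 1.238)
  = 20 * log10(4.194669)
  = 20 * 0.622698
  = 12.45 dB

12.45 dB


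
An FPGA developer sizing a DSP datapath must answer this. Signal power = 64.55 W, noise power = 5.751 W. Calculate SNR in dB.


SNR in decibels:
SNR = 10 * log10(Ps / Pn)
    = 10 * log10(64.55 / 5.751)
    = 10 * log10(11.2241)
    = 10 * 1.0502
    = 10.5 dB

10.5 dB


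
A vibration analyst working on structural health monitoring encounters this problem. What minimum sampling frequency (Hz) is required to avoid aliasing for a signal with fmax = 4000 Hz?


The Nyquist rate is twice the maximum frequency component.
fs_min = 2 * fmax
      = 2 * 4000
      = 8000 Hz

8000


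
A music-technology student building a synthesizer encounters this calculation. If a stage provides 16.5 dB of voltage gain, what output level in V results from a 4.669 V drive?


Output voltage from dB gain:
V_out = V_in * 10^(gain_dB / 20)
      = 4.669 * 10^(16.5 / 20)
      = 4.669 * 6.683439
      = 31.205 V

31.205 V


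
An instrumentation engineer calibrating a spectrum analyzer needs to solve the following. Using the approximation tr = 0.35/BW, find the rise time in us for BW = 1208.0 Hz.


Rise time from bandwidth relationship:
tr = 0.35 / BW
   = 0.35 / 1208.0
   = 0.0002897350993 s
   = 289.7351 us

289.7351 us


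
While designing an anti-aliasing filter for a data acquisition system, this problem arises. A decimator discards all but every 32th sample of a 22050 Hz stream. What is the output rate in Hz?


Decimation reduces the sample rate:
fs_out = fs_in / M
       = 22050 / 32
       = 689.0625 Hz

689.0625 Hz


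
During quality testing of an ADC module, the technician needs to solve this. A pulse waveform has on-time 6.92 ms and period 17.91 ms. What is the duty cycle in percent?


Duty cycle as a percentage:
DC = (t_on / T) * 100
   = (6.92 / 17.91) * 100
   = 0.386376 * 100
   = 38.64 %

38.64 %


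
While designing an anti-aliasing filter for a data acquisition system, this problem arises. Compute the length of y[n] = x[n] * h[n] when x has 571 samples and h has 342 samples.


Linear convolution output length:
L = N + M - 1
  = 571 + 342 - 1
  = 912 samples

912


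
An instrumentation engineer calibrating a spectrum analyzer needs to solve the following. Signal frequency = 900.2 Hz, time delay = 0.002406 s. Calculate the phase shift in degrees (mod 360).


Phase shift from frequency and time delay:
phi = 360 * f * t_delay
    = 360 * 900.2 * 0.002406
    = 779.72 degrees
    mod 360 = 59.72 degrees

59.72 degrees


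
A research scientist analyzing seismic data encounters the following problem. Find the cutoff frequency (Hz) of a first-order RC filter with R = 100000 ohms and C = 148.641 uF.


Cutoff frequency of a first-order RC filter:
fc = 1 / (2 * pi * R * C)
C = 148.641 uF = 0.000148641 F
fc = 1 / (2 * pi * 100000 * 0.000148641)
   = 1 / 93.393894724448
   = 0.010707 Hz

0.010707 Hz


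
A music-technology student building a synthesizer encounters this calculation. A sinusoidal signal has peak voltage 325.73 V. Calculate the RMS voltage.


RMS voltage for a sinusoidal waveform:
V_rms = V_peak / sqrt(2)
      = 325.73 / 1.414214
      = 230.326 V

230.326 V


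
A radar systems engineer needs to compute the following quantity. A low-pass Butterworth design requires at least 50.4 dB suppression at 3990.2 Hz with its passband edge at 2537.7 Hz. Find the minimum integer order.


Butterworth filter order formula:
n = log10(10^(A/10) - 1) / (2 * log10(f_stop/f_pass))
10^(50.4/10) - 1 = 109646.8196
f_stop/f_pass = 3990.2 / 2537.7 = 1.5724
n = 12.8209 -> ceil = 13

13


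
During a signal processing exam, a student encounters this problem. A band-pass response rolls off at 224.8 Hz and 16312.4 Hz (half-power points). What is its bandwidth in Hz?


Bandwidth is the difference of -3dB frequencies:
BW = f_high - f_low
   = 16312.4 - 224.8
   = 16087.6 Hz

16087.6 Hz


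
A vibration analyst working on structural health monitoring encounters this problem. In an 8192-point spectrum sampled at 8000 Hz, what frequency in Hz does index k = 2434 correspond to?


Frequency of DFT bin k:
f_k = k * fs / N
    = 2434 * 8000 / 8192
    = 19472000 / 8192
    = 2376.953 Hz

2376.953 Hz


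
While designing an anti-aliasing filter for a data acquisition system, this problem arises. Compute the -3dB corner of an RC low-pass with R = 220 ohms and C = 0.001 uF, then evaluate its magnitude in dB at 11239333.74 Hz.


Step 1 — cutoff frequency:
fc = 1 / (2*pi*R*C)
C = 0.001 uF = 1e-09 F
fc = 1 / (2*pi*220*1e-09)
   = 723431.56 Hz

Step 2 — magnitude at f = 11239333.74 Hz:
|H(f)| = 1 / sqrt(1 + (f/fc)^2)
f/fc = 11239333.74 / 723431.56 = 15.53614
|H| = 1 / sqrt(1 + 241.371646) = 0.0642331
|H|_dB = 20*log10(0.0642331) = -23.84 dB

fc = 723431.56 Hz; |H(11239333.74 Hz)| = -23.84 dB


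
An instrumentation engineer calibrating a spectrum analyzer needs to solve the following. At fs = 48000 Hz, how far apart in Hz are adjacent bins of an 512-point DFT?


DFT frequency resolution:
df = fs / N
   = 48000 / 512
   = 93.75 Hz

93.75 Hz


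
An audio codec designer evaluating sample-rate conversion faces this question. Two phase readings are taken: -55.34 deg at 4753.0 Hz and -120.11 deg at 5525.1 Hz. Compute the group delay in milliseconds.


Group delay from phase difference:
tau = -d(phi)/d(omega)
d(phi) = -64.77 deg = -1.13045 rad
d(omega) = 2*pi*(5525.1 - 4753.0) = 4851.2474 rad/s
tau = -(-1.13045) / 4851.2474
    = 0.233 ms

0.233 ms


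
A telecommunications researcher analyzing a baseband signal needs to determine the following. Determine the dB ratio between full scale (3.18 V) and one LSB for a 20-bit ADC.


Dynamic range from full-scale to LSB:
V_min = V_max / 2^bits = 3.18 / 2^20
DR = 20 * log10(V_max / V_min)
   = 20 * log10(2^20)
   = 20 * 20 * log10(2)
   = 120.41 dB

120.41 dB


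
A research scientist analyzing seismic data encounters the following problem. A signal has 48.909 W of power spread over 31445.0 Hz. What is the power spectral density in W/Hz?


Power spectral density:
PSD = P / BW
    = 48.909 / 31445.0
    = 0.00155538 W/Hz

0.00155538 W/Hz


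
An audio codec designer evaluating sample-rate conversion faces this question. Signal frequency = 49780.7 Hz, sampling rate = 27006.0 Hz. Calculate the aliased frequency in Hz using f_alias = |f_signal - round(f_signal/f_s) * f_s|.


Compute the nearest integer multiple of fs to the signal:
n = round(49780.7 / 27006.0) = 2
f_alias = |49780.7 - 2 * 27006.0|
        = |49780.7 - 54012.0|
        = 4231.3 Hz

4231.3


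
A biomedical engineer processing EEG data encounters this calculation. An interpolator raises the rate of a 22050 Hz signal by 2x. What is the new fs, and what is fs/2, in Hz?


Step 1 — output sample rate after interpolation by L:
fs_out = L * fs_in = 2 * 22050 = 44100 Hz

Step 2 — Nyquist frequency of the output stream:
f_Nyq = fs_out / 2 = 44100 / 2 = 22050.0 Hz

fs_out = 44100 Hz; f_Nyquist = 22050.0 Hz
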